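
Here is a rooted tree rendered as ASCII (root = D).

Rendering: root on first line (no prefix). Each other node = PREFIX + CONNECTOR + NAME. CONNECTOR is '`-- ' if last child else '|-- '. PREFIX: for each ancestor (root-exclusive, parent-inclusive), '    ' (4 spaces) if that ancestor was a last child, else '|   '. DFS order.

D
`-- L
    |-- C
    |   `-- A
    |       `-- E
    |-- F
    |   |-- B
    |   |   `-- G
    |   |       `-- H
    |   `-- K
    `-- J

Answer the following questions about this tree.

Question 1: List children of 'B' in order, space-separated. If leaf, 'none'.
Node B's children (from adjacency): G

Answer: G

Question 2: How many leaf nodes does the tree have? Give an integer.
Leaves (nodes with no children): E, H, J, K

Answer: 4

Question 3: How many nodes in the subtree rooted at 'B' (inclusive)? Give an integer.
Subtree rooted at B contains: B, G, H
Count = 3

Answer: 3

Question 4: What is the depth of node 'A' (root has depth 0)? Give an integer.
Answer: 3

Derivation:
Path from root to A: D -> L -> C -> A
Depth = number of edges = 3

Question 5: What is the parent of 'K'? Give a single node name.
Answer: F

Derivation:
Scan adjacency: K appears as child of F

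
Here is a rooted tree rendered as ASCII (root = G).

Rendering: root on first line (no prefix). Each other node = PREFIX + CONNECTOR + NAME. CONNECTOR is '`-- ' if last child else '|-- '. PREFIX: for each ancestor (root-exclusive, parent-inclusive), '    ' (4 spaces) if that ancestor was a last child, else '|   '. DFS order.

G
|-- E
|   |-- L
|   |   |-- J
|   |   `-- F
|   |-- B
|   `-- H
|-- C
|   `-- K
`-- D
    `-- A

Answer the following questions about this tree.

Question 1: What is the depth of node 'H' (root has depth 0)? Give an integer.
Path from root to H: G -> E -> H
Depth = number of edges = 2

Answer: 2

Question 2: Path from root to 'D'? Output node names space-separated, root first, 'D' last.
Walk down from root: G -> D

Answer: G D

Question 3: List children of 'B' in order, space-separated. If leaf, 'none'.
Answer: none

Derivation:
Node B's children (from adjacency): (leaf)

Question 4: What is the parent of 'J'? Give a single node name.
Answer: L

Derivation:
Scan adjacency: J appears as child of L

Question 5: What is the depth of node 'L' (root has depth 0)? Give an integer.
Path from root to L: G -> E -> L
Depth = number of edges = 2

Answer: 2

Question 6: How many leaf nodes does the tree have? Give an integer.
Leaves (nodes with no children): A, B, F, H, J, K

Answer: 6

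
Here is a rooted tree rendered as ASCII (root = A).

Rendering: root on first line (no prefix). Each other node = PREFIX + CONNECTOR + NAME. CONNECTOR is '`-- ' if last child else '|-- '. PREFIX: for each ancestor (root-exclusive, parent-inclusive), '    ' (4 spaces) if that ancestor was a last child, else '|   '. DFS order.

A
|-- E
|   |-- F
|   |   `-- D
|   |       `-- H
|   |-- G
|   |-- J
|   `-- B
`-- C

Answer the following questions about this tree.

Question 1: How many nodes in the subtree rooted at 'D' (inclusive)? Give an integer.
Subtree rooted at D contains: D, H
Count = 2

Answer: 2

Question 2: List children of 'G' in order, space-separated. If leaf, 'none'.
Answer: none

Derivation:
Node G's children (from adjacency): (leaf)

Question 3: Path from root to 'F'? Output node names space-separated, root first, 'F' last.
Walk down from root: A -> E -> F

Answer: A E F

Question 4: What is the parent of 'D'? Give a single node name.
Answer: F

Derivation:
Scan adjacency: D appears as child of F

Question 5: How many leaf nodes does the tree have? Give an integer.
Leaves (nodes with no children): B, C, G, H, J

Answer: 5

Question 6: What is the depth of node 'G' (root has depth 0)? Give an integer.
Answer: 2

Derivation:
Path from root to G: A -> E -> G
Depth = number of edges = 2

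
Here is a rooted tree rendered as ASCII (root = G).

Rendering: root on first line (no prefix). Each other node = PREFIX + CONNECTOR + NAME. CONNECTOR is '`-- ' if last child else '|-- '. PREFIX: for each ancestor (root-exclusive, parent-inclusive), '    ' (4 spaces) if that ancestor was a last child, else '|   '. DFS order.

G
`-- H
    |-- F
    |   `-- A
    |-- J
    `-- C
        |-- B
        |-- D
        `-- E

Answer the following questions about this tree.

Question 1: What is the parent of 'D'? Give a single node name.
Scan adjacency: D appears as child of C

Answer: C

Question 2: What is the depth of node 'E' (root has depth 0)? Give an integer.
Path from root to E: G -> H -> C -> E
Depth = number of edges = 3

Answer: 3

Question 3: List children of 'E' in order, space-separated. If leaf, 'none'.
Node E's children (from adjacency): (leaf)

Answer: none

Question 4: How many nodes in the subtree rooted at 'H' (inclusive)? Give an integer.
Subtree rooted at H contains: A, B, C, D, E, F, H, J
Count = 8

Answer: 8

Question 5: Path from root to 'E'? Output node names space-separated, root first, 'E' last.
Answer: G H C E

Derivation:
Walk down from root: G -> H -> C -> E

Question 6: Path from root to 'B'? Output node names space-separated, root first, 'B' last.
Walk down from root: G -> H -> C -> B

Answer: G H C B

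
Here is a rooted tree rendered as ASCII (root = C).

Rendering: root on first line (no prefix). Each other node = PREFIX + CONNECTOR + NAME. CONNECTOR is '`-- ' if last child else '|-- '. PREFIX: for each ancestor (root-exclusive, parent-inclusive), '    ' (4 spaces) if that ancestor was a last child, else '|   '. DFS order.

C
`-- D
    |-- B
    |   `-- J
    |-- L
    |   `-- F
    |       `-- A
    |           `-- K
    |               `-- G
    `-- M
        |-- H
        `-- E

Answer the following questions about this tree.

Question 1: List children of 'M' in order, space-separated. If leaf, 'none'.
Node M's children (from adjacency): H, E

Answer: H E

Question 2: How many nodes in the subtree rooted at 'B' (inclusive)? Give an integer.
Answer: 2

Derivation:
Subtree rooted at B contains: B, J
Count = 2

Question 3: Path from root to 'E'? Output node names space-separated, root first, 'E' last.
Answer: C D M E

Derivation:
Walk down from root: C -> D -> M -> E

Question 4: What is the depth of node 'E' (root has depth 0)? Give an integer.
Path from root to E: C -> D -> M -> E
Depth = number of edges = 3

Answer: 3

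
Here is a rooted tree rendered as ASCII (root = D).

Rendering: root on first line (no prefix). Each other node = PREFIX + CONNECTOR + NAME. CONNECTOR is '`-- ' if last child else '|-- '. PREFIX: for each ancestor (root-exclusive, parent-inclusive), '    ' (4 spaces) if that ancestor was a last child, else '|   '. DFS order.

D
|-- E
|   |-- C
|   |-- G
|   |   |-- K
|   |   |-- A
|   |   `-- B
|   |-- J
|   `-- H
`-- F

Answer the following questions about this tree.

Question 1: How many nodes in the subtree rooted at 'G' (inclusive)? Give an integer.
Subtree rooted at G contains: A, B, G, K
Count = 4

Answer: 4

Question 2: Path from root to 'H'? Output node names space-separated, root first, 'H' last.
Answer: D E H

Derivation:
Walk down from root: D -> E -> H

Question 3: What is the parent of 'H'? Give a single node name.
Scan adjacency: H appears as child of E

Answer: E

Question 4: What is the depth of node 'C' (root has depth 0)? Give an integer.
Answer: 2

Derivation:
Path from root to C: D -> E -> C
Depth = number of edges = 2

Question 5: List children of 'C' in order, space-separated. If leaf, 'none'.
Node C's children (from adjacency): (leaf)

Answer: none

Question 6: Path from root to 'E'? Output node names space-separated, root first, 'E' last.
Walk down from root: D -> E

Answer: D E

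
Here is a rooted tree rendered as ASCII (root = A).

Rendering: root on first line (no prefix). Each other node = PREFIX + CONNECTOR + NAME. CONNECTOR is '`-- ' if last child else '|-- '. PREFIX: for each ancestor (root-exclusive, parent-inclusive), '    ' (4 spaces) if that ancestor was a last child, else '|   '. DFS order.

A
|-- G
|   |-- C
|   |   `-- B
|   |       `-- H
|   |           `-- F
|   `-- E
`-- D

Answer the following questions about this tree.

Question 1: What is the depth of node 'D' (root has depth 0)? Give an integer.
Path from root to D: A -> D
Depth = number of edges = 1

Answer: 1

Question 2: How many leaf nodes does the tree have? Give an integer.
Answer: 3

Derivation:
Leaves (nodes with no children): D, E, F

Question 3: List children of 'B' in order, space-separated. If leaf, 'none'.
Node B's children (from adjacency): H

Answer: H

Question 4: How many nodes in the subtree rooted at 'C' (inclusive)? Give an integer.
Answer: 4

Derivation:
Subtree rooted at C contains: B, C, F, H
Count = 4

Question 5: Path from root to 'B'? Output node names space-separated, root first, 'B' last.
Walk down from root: A -> G -> C -> B

Answer: A G C B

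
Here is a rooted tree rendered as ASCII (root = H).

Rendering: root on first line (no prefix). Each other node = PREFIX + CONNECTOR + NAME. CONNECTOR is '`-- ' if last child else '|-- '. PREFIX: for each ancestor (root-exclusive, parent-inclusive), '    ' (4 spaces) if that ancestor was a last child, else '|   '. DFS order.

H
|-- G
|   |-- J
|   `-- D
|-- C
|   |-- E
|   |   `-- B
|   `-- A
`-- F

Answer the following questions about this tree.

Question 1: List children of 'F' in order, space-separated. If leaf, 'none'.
Node F's children (from adjacency): (leaf)

Answer: none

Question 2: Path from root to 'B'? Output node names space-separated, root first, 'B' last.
Answer: H C E B

Derivation:
Walk down from root: H -> C -> E -> B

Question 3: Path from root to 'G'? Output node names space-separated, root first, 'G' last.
Answer: H G

Derivation:
Walk down from root: H -> G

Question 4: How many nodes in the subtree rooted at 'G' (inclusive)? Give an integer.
Answer: 3

Derivation:
Subtree rooted at G contains: D, G, J
Count = 3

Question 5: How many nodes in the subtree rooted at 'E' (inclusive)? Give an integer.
Answer: 2

Derivation:
Subtree rooted at E contains: B, E
Count = 2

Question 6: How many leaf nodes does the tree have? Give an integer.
Leaves (nodes with no children): A, B, D, F, J

Answer: 5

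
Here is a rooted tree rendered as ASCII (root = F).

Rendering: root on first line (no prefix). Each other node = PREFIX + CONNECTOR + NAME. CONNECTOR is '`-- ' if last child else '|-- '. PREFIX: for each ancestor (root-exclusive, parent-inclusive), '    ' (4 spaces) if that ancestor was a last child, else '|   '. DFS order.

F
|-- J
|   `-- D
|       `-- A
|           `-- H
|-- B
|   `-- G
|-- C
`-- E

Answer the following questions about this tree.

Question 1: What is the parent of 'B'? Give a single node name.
Answer: F

Derivation:
Scan adjacency: B appears as child of F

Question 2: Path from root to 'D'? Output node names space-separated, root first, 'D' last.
Walk down from root: F -> J -> D

Answer: F J D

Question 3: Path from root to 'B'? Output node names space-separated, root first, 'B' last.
Answer: F B

Derivation:
Walk down from root: F -> B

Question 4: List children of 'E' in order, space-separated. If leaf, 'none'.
Answer: none

Derivation:
Node E's children (from adjacency): (leaf)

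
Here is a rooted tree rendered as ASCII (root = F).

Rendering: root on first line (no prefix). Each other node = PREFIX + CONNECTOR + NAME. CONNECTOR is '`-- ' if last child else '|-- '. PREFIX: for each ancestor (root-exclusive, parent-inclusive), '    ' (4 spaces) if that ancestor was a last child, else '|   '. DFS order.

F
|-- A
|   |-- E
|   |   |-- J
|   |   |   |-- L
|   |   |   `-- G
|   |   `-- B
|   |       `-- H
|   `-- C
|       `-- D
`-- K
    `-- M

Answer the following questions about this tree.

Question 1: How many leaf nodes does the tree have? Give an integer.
Answer: 5

Derivation:
Leaves (nodes with no children): D, G, H, L, M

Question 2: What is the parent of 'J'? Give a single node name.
Answer: E

Derivation:
Scan adjacency: J appears as child of E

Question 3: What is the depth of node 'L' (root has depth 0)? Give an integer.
Answer: 4

Derivation:
Path from root to L: F -> A -> E -> J -> L
Depth = number of edges = 4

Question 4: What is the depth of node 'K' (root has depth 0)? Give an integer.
Path from root to K: F -> K
Depth = number of edges = 1

Answer: 1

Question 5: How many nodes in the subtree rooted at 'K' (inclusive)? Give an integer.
Subtree rooted at K contains: K, M
Count = 2

Answer: 2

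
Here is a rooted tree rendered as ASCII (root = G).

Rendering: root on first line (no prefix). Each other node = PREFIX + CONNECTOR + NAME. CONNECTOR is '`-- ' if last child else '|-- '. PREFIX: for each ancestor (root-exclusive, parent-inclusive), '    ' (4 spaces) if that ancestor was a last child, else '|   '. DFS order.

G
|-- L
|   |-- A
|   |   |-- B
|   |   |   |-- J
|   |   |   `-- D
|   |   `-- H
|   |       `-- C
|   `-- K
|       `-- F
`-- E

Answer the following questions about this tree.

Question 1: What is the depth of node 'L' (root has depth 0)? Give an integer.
Answer: 1

Derivation:
Path from root to L: G -> L
Depth = number of edges = 1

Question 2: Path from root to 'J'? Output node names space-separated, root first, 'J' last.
Answer: G L A B J

Derivation:
Walk down from root: G -> L -> A -> B -> J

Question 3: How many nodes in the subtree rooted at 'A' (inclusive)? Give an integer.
Subtree rooted at A contains: A, B, C, D, H, J
Count = 6

Answer: 6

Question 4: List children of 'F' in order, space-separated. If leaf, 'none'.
Node F's children (from adjacency): (leaf)

Answer: none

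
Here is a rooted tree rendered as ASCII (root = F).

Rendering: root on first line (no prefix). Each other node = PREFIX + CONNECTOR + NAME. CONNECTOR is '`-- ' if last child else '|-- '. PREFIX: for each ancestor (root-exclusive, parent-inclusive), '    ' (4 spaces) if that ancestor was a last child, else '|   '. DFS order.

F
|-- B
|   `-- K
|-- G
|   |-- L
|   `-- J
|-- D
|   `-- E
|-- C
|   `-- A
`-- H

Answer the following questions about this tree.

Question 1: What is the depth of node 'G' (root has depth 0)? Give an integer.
Answer: 1

Derivation:
Path from root to G: F -> G
Depth = number of edges = 1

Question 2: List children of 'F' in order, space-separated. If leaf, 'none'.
Answer: B G D C H

Derivation:
Node F's children (from adjacency): B, G, D, C, H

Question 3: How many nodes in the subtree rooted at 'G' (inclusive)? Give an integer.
Answer: 3

Derivation:
Subtree rooted at G contains: G, J, L
Count = 3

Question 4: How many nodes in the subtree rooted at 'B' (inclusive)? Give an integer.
Answer: 2

Derivation:
Subtree rooted at B contains: B, K
Count = 2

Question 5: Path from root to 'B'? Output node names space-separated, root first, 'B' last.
Walk down from root: F -> B

Answer: F B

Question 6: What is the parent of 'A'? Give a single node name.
Answer: C

Derivation:
Scan adjacency: A appears as child of C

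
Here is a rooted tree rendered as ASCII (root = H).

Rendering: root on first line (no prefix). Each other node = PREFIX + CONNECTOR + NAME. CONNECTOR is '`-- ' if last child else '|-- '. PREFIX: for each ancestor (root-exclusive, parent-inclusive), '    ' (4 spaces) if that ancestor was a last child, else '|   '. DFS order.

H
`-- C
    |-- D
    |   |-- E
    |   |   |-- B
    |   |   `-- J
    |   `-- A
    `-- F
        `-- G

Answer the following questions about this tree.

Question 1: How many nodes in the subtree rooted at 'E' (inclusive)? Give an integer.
Answer: 3

Derivation:
Subtree rooted at E contains: B, E, J
Count = 3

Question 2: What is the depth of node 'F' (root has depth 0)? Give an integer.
Answer: 2

Derivation:
Path from root to F: H -> C -> F
Depth = number of edges = 2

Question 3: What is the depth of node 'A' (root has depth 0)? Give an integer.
Answer: 3

Derivation:
Path from root to A: H -> C -> D -> A
Depth = number of edges = 3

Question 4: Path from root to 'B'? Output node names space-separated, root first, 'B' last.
Walk down from root: H -> C -> D -> E -> B

Answer: H C D E B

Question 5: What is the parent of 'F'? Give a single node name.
Answer: C

Derivation:
Scan adjacency: F appears as child of C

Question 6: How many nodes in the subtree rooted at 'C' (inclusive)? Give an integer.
Answer: 8

Derivation:
Subtree rooted at C contains: A, B, C, D, E, F, G, J
Count = 8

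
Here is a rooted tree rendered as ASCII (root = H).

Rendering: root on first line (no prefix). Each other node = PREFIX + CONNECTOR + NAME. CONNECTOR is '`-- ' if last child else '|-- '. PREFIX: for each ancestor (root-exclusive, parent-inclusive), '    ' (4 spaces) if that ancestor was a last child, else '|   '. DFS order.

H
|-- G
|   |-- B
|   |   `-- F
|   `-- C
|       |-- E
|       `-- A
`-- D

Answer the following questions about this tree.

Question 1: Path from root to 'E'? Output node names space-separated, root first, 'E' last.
Answer: H G C E

Derivation:
Walk down from root: H -> G -> C -> E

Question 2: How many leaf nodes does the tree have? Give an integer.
Leaves (nodes with no children): A, D, E, F

Answer: 4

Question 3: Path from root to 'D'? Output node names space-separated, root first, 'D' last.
Walk down from root: H -> D

Answer: H D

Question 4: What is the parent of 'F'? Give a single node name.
Scan adjacency: F appears as child of B

Answer: B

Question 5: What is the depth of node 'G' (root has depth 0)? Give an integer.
Path from root to G: H -> G
Depth = number of edges = 1

Answer: 1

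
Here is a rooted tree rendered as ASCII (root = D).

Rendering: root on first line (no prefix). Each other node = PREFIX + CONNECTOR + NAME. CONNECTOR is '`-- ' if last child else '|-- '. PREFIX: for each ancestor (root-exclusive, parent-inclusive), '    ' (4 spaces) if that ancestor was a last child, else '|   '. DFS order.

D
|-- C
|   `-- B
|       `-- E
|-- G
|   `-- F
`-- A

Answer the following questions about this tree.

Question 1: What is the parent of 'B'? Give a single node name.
Answer: C

Derivation:
Scan adjacency: B appears as child of C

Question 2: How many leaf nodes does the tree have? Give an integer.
Leaves (nodes with no children): A, E, F

Answer: 3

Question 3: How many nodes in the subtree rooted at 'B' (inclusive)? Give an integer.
Subtree rooted at B contains: B, E
Count = 2

Answer: 2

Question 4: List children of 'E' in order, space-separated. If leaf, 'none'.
Answer: none

Derivation:
Node E's children (from adjacency): (leaf)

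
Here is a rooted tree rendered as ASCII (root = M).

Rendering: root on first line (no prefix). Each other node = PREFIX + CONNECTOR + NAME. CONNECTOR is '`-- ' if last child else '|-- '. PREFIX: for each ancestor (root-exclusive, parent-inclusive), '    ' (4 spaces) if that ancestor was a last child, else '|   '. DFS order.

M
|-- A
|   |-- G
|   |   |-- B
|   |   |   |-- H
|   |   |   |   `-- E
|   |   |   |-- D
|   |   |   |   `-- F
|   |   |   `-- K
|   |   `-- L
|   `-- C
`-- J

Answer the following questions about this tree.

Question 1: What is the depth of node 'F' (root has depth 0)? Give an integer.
Path from root to F: M -> A -> G -> B -> D -> F
Depth = number of edges = 5

Answer: 5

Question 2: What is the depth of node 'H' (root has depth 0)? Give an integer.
Answer: 4

Derivation:
Path from root to H: M -> A -> G -> B -> H
Depth = number of edges = 4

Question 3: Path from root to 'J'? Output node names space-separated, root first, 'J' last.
Answer: M J

Derivation:
Walk down from root: M -> J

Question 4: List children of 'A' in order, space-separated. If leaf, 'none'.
Answer: G C

Derivation:
Node A's children (from adjacency): G, C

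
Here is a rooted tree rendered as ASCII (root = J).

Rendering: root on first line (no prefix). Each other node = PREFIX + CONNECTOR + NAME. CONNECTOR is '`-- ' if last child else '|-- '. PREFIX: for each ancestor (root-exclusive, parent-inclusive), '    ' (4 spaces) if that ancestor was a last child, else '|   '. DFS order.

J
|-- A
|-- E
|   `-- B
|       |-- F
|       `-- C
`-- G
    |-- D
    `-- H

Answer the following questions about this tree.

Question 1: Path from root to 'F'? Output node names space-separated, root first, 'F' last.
Walk down from root: J -> E -> B -> F

Answer: J E B F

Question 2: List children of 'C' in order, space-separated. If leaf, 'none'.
Node C's children (from adjacency): (leaf)

Answer: none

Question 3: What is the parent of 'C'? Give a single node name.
Scan adjacency: C appears as child of B

Answer: B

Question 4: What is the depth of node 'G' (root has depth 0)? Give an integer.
Answer: 1

Derivation:
Path from root to G: J -> G
Depth = number of edges = 1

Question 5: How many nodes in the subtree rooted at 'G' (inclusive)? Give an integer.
Subtree rooted at G contains: D, G, H
Count = 3

Answer: 3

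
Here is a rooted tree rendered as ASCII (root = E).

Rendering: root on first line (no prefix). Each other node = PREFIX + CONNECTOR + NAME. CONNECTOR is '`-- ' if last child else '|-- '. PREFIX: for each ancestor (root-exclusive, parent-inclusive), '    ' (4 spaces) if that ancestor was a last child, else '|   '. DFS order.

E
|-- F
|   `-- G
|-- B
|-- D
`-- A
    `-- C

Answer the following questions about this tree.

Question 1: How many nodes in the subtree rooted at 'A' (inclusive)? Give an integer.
Subtree rooted at A contains: A, C
Count = 2

Answer: 2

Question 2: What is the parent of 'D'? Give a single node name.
Scan adjacency: D appears as child of E

Answer: E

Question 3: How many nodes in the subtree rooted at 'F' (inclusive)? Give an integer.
Answer: 2

Derivation:
Subtree rooted at F contains: F, G
Count = 2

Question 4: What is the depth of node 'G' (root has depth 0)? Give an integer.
Path from root to G: E -> F -> G
Depth = number of edges = 2

Answer: 2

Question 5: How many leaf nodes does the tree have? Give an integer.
Leaves (nodes with no children): B, C, D, G

Answer: 4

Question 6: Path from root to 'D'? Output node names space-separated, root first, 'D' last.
Answer: E D

Derivation:
Walk down from root: E -> D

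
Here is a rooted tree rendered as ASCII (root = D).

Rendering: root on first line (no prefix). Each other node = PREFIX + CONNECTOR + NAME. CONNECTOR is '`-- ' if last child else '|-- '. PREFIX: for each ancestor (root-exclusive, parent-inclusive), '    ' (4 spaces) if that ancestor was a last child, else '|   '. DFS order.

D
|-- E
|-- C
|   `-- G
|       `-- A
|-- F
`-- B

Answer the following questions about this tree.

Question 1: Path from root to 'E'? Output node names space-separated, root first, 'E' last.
Answer: D E

Derivation:
Walk down from root: D -> E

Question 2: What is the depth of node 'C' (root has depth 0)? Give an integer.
Answer: 1

Derivation:
Path from root to C: D -> C
Depth = number of edges = 1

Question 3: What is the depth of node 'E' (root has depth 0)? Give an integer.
Answer: 1

Derivation:
Path from root to E: D -> E
Depth = number of edges = 1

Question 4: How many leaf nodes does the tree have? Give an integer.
Answer: 4

Derivation:
Leaves (nodes with no children): A, B, E, F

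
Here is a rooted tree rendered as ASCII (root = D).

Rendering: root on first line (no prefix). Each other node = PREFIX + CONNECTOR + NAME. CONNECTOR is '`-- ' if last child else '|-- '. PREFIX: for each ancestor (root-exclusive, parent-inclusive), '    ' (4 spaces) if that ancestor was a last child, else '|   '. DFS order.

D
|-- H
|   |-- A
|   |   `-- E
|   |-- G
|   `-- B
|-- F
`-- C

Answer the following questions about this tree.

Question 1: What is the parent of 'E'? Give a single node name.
Scan adjacency: E appears as child of A

Answer: A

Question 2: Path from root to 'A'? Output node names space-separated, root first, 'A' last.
Walk down from root: D -> H -> A

Answer: D H A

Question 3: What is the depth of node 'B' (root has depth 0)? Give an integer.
Answer: 2

Derivation:
Path from root to B: D -> H -> B
Depth = number of edges = 2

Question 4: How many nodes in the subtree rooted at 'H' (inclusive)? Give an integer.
Subtree rooted at H contains: A, B, E, G, H
Count = 5

Answer: 5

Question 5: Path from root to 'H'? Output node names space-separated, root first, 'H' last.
Answer: D H

Derivation:
Walk down from root: D -> H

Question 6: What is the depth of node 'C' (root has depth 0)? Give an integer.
Path from root to C: D -> C
Depth = number of edges = 1

Answer: 1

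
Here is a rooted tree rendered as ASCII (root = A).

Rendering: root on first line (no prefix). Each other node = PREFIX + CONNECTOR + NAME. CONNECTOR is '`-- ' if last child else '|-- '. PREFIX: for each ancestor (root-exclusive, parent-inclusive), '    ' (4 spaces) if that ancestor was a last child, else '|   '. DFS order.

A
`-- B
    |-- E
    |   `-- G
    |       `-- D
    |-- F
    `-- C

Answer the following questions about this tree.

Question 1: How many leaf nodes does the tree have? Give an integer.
Answer: 3

Derivation:
Leaves (nodes with no children): C, D, F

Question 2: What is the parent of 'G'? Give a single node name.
Answer: E

Derivation:
Scan adjacency: G appears as child of E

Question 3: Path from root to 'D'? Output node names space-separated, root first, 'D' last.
Walk down from root: A -> B -> E -> G -> D

Answer: A B E G D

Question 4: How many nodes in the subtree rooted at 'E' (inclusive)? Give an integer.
Subtree rooted at E contains: D, E, G
Count = 3

Answer: 3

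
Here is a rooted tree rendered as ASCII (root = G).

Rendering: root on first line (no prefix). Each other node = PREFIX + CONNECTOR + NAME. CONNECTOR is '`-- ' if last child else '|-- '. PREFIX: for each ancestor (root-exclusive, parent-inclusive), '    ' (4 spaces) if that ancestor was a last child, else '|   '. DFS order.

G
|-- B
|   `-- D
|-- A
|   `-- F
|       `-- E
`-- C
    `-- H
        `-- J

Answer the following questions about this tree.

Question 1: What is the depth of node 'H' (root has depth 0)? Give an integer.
Answer: 2

Derivation:
Path from root to H: G -> C -> H
Depth = number of edges = 2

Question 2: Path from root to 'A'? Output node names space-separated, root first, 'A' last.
Walk down from root: G -> A

Answer: G A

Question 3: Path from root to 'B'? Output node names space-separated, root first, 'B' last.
Answer: G B

Derivation:
Walk down from root: G -> B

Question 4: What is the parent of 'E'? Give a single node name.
Answer: F

Derivation:
Scan adjacency: E appears as child of F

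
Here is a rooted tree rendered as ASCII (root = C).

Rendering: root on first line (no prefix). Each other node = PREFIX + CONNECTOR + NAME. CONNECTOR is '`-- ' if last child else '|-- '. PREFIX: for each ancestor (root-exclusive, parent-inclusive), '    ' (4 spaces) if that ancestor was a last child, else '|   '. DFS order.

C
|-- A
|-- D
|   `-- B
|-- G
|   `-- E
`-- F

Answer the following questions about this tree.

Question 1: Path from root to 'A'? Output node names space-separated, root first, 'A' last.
Answer: C A

Derivation:
Walk down from root: C -> A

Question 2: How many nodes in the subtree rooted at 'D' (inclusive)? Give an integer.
Answer: 2

Derivation:
Subtree rooted at D contains: B, D
Count = 2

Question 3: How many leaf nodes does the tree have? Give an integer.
Answer: 4

Derivation:
Leaves (nodes with no children): A, B, E, F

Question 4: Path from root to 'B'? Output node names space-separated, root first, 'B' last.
Answer: C D B

Derivation:
Walk down from root: C -> D -> B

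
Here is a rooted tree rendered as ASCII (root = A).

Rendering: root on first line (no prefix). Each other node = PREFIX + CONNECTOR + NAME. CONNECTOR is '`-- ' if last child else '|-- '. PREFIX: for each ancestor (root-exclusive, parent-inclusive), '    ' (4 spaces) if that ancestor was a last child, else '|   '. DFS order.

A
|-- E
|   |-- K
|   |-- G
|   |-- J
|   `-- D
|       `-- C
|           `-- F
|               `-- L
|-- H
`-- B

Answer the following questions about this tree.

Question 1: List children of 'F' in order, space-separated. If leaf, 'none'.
Answer: L

Derivation:
Node F's children (from adjacency): L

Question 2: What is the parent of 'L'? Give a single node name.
Answer: F

Derivation:
Scan adjacency: L appears as child of F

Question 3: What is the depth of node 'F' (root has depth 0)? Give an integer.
Answer: 4

Derivation:
Path from root to F: A -> E -> D -> C -> F
Depth = number of edges = 4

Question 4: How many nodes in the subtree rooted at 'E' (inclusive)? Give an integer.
Answer: 8

Derivation:
Subtree rooted at E contains: C, D, E, F, G, J, K, L
Count = 8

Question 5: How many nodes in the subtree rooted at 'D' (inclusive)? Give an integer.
Answer: 4

Derivation:
Subtree rooted at D contains: C, D, F, L
Count = 4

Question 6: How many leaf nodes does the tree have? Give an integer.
Answer: 6

Derivation:
Leaves (nodes with no children): B, G, H, J, K, L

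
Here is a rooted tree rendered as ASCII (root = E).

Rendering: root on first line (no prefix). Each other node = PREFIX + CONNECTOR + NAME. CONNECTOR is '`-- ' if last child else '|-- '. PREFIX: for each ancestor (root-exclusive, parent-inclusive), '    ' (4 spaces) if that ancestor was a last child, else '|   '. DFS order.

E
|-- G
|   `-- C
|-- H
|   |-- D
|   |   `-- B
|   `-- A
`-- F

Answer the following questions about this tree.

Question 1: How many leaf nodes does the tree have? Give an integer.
Answer: 4

Derivation:
Leaves (nodes with no children): A, B, C, F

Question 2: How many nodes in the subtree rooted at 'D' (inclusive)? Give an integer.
Answer: 2

Derivation:
Subtree rooted at D contains: B, D
Count = 2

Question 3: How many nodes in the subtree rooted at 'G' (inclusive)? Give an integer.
Answer: 2

Derivation:
Subtree rooted at G contains: C, G
Count = 2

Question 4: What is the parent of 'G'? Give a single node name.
Answer: E

Derivation:
Scan adjacency: G appears as child of E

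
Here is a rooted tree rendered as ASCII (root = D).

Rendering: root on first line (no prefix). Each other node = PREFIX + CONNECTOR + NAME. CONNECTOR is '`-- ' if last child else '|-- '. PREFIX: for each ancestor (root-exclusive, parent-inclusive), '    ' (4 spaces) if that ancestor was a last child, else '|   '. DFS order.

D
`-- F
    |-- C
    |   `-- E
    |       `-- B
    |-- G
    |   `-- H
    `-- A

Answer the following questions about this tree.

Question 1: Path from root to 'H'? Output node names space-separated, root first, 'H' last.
Answer: D F G H

Derivation:
Walk down from root: D -> F -> G -> H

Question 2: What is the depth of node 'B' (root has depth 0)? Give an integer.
Answer: 4

Derivation:
Path from root to B: D -> F -> C -> E -> B
Depth = number of edges = 4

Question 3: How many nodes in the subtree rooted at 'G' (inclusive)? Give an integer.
Subtree rooted at G contains: G, H
Count = 2

Answer: 2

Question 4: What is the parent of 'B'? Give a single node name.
Scan adjacency: B appears as child of E

Answer: E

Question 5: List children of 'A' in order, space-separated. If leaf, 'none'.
Node A's children (from adjacency): (leaf)

Answer: none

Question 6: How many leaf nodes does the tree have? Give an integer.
Answer: 3

Derivation:
Leaves (nodes with no children): A, B, H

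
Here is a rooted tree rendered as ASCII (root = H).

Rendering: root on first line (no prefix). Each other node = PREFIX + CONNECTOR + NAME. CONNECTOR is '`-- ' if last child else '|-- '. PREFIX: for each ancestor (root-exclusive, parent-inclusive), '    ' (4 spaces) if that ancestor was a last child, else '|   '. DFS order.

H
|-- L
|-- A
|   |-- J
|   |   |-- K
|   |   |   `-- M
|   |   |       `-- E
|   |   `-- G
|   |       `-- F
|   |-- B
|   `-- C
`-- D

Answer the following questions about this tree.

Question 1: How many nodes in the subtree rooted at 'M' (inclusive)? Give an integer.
Subtree rooted at M contains: E, M
Count = 2

Answer: 2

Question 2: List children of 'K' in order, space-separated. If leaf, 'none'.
Answer: M

Derivation:
Node K's children (from adjacency): M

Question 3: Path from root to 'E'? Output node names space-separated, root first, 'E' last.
Answer: H A J K M E

Derivation:
Walk down from root: H -> A -> J -> K -> M -> E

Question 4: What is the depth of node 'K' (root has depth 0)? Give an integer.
Answer: 3

Derivation:
Path from root to K: H -> A -> J -> K
Depth = number of edges = 3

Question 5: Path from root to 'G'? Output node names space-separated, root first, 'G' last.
Answer: H A J G

Derivation:
Walk down from root: H -> A -> J -> G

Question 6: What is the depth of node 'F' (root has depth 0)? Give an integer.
Answer: 4

Derivation:
Path from root to F: H -> A -> J -> G -> F
Depth = number of edges = 4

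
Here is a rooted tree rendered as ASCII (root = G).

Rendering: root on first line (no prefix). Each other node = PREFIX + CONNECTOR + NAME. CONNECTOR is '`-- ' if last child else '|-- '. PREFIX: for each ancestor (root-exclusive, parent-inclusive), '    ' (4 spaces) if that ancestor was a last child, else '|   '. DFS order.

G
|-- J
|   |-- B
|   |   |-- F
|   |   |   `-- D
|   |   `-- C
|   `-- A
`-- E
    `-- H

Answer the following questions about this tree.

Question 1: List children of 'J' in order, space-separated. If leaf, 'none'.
Node J's children (from adjacency): B, A

Answer: B A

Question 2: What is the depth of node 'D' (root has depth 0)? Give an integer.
Path from root to D: G -> J -> B -> F -> D
Depth = number of edges = 4

Answer: 4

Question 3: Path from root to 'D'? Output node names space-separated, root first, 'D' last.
Answer: G J B F D

Derivation:
Walk down from root: G -> J -> B -> F -> D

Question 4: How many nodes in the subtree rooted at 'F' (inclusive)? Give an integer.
Answer: 2

Derivation:
Subtree rooted at F contains: D, F
Count = 2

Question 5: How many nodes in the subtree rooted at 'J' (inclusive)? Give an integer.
Subtree rooted at J contains: A, B, C, D, F, J
Count = 6

Answer: 6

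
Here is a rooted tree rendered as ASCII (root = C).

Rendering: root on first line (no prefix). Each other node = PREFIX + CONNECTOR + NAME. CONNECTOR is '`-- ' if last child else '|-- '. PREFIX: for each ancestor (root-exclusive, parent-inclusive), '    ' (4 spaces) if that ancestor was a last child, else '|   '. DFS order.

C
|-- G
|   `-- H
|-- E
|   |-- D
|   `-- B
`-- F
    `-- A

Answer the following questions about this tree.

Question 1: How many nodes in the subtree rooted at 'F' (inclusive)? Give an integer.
Subtree rooted at F contains: A, F
Count = 2

Answer: 2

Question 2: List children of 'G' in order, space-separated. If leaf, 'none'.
Answer: H

Derivation:
Node G's children (from adjacency): H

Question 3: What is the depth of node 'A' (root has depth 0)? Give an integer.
Path from root to A: C -> F -> A
Depth = number of edges = 2

Answer: 2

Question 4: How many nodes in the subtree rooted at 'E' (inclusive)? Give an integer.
Subtree rooted at E contains: B, D, E
Count = 3

Answer: 3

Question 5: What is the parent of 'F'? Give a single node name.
Answer: C

Derivation:
Scan adjacency: F appears as child of C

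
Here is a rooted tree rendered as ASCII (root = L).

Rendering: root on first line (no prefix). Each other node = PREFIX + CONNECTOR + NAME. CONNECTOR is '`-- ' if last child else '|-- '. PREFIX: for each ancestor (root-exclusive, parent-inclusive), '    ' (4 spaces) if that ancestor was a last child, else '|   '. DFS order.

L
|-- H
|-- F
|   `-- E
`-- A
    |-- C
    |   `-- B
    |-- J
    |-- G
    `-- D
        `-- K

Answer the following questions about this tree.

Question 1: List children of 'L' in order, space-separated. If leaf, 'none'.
Node L's children (from adjacency): H, F, A

Answer: H F A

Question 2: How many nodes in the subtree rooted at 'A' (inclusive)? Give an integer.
Subtree rooted at A contains: A, B, C, D, G, J, K
Count = 7

Answer: 7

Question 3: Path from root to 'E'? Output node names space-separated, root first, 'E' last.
Walk down from root: L -> F -> E

Answer: L F E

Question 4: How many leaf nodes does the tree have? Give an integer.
Leaves (nodes with no children): B, E, G, H, J, K

Answer: 6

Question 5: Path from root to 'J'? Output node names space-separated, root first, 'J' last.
Walk down from root: L -> A -> J

Answer: L A J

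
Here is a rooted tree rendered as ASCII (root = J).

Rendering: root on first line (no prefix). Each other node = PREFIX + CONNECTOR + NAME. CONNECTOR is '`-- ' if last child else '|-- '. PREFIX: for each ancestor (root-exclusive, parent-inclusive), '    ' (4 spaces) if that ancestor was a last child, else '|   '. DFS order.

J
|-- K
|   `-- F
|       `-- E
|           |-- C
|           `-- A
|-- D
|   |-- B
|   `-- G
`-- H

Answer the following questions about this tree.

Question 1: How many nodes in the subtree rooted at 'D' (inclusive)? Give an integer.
Answer: 3

Derivation:
Subtree rooted at D contains: B, D, G
Count = 3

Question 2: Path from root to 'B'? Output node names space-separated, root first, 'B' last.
Answer: J D B

Derivation:
Walk down from root: J -> D -> B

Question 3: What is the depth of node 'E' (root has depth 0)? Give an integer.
Answer: 3

Derivation:
Path from root to E: J -> K -> F -> E
Depth = number of edges = 3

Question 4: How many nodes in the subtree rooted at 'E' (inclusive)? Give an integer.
Subtree rooted at E contains: A, C, E
Count = 3

Answer: 3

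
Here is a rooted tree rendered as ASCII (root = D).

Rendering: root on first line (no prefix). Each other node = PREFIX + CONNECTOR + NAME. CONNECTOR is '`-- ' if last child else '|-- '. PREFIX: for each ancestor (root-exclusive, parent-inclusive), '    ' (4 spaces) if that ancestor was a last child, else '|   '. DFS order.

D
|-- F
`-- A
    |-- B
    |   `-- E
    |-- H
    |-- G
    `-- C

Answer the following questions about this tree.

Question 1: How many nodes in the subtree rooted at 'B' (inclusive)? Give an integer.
Answer: 2

Derivation:
Subtree rooted at B contains: B, E
Count = 2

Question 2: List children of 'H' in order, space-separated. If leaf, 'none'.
Node H's children (from adjacency): (leaf)

Answer: none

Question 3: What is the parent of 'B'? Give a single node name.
Answer: A

Derivation:
Scan adjacency: B appears as child of A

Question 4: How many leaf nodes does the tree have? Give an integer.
Leaves (nodes with no children): C, E, F, G, H

Answer: 5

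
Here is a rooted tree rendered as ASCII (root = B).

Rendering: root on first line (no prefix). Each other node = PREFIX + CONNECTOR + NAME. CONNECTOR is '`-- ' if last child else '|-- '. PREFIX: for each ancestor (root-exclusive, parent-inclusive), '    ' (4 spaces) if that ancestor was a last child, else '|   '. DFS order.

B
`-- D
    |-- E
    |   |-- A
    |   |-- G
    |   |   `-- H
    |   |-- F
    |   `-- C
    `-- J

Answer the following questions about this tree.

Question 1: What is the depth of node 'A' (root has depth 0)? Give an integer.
Path from root to A: B -> D -> E -> A
Depth = number of edges = 3

Answer: 3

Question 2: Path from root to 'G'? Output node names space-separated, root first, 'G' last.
Answer: B D E G

Derivation:
Walk down from root: B -> D -> E -> G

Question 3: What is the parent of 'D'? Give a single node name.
Answer: B

Derivation:
Scan adjacency: D appears as child of B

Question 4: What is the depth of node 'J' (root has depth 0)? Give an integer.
Answer: 2

Derivation:
Path from root to J: B -> D -> J
Depth = number of edges = 2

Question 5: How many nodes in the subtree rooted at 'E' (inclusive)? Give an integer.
Subtree rooted at E contains: A, C, E, F, G, H
Count = 6

Answer: 6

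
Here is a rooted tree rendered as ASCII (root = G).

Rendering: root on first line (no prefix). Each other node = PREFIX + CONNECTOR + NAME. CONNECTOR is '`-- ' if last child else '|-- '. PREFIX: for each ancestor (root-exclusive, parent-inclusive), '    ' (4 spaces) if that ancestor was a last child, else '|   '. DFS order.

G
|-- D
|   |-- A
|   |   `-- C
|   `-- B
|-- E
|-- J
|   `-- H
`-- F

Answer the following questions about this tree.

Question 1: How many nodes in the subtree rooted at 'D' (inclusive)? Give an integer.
Subtree rooted at D contains: A, B, C, D
Count = 4

Answer: 4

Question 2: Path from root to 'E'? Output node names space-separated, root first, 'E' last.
Walk down from root: G -> E

Answer: G E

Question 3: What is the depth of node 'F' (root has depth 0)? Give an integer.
Answer: 1

Derivation:
Path from root to F: G -> F
Depth = number of edges = 1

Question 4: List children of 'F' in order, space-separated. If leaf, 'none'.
Node F's children (from adjacency): (leaf)

Answer: none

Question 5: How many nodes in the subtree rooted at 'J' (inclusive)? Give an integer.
Subtree rooted at J contains: H, J
Count = 2

Answer: 2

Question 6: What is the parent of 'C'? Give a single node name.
Answer: A

Derivation:
Scan adjacency: C appears as child of A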